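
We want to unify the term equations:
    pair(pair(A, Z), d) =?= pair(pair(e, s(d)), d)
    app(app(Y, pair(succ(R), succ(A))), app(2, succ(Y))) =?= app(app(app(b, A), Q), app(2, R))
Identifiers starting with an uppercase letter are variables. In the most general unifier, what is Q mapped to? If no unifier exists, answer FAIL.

Decompose pair/2: pair(A, Z) =?= pair(e, s(d)),  d =?= d.
Decompose pair/2: A =?= e,  Z =?= s(d).
Bind A := e; substituting into the one remaining equation that mentions A gives: app(app(Y, pair(succ(R), succ(e))), app(2, succ(Y))) =?= app(app(app(b, e), Q), app(2, R)).
Bind Z := s(d); no other remaining equation mentions Z.
Delete trivial equation d =?= d.
Decompose app/2: app(Y, pair(succ(R), succ(e))) =?= app(app(b, e), Q),  app(2, succ(Y)) =?= app(2, R).
Decompose app/2: Y =?= app(b, e),  pair(succ(R), succ(e)) =?= Q.
Bind Y := app(b, e); substituting into the one remaining equation that mentions Y gives: app(2, succ(app(b, e))) =?= app(2, R).
Bind Q := pair(succ(R), succ(e)); no other remaining equation mentions Q.
Decompose app/2: 2 =?= 2,  succ(app(b, e)) =?= R.
Delete trivial equation 2 =?= 2.
Bind R := succ(app(b, e)). Substituting into the earlier binding gives Q := pair(succ(succ(app(b, e))), succ(e)).
MGU = { A := e, Z := s(d), Y := app(b, e), Q := pair(succ(succ(app(b, e))), succ(e)), R := succ(app(b, e)) }, so Q := pair(succ(succ(app(b, e))), succ(e)).

pair(succ(succ(app(b, e))), succ(e))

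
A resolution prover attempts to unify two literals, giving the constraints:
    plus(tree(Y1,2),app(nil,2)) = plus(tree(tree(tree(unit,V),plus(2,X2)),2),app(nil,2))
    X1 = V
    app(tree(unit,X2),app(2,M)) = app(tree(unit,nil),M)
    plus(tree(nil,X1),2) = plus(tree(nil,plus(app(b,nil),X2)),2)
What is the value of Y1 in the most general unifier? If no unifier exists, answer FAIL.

Decompose plus/2: tree(Y1,2) = tree(tree(tree(unit,V),plus(2,X2)),2),  app(nil,2) = app(nil,2).
Decompose tree/2: Y1 = tree(tree(unit,V),plus(2,X2)),  2 = 2.
Bind Y1 := tree(tree(unit,V),plus(2,X2)); no other remaining equation mentions Y1.
Delete trivial equation 2 = 2.
Delete trivial equation app(nil,2) = app(nil,2).
Bind X1 := V; substituting into the one remaining equation that mentions X1 gives: plus(tree(nil,V),2) = plus(tree(nil,plus(app(b,nil),X2)),2).
Decompose app/2: tree(unit,X2) = tree(unit,nil),  app(2,M) = M.
Decompose tree/2: unit = unit,  X2 = nil.
Delete trivial equation unit = unit.
Bind X2 := nil; substituting into the one remaining equation that mentions X2 gives: plus(tree(nil,V),2) = plus(tree(nil,plus(app(b,nil),nil)),2). Substituting into the earlier binding gives Y1 := tree(tree(unit,V),plus(2,nil)).
Occurs check fails: M occurs in app(2,M); the equation M = app(2,M) has no finite solution.

FAIL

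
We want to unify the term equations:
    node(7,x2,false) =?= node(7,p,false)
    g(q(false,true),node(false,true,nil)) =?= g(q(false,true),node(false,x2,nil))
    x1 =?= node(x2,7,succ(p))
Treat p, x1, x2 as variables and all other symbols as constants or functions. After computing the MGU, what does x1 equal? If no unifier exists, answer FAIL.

node(true,7,succ(true))

Decompose node/3: 7 =?= 7,  x2 =?= p,  false =?= false.
Delete trivial equation 7 =?= 7.
Bind x2 := p; substituting into the 2 remaining equations that mention x2 gives: g(q(false,true),node(false,true,nil)) =?= g(q(false,true),node(false,p,nil)),  x1 =?= node(p,7,succ(p)).
Delete trivial equation false =?= false.
Decompose g/2: q(false,true) =?= q(false,true),  node(false,true,nil) =?= node(false,p,nil).
Delete trivial equation q(false,true) =?= q(false,true).
Decompose node/3: false =?= false,  true =?= p,  nil =?= nil.
Delete trivial equation false =?= false.
Bind p := true; substituting into the one remaining equation that mentions p gives: x1 =?= node(true,7,succ(true)). Substituting into the earlier binding gives x2 := true.
Delete trivial equation nil =?= nil.
Bind x1 := node(true,7,succ(true)).
MGU = { x2 := true, p := true, x1 := node(true,7,succ(true)) }, so x1 := node(true,7,succ(true)).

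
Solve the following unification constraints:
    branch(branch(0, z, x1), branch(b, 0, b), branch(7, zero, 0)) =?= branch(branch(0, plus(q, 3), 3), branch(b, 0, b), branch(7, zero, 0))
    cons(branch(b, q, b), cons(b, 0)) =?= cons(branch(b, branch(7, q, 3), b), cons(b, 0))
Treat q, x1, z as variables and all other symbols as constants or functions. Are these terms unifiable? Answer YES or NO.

Decompose branch/3: branch(0, z, x1) =?= branch(0, plus(q, 3), 3),  branch(b, 0, b) =?= branch(b, 0, b),  branch(7, zero, 0) =?= branch(7, zero, 0).
Decompose branch/3: 0 =?= 0,  z =?= plus(q, 3),  x1 =?= 3.
Delete trivial equation 0 =?= 0.
Bind z := plus(q, 3); no other remaining equation mentions z.
Bind x1 := 3; no other remaining equation mentions x1.
Delete trivial equation branch(b, 0, b) =?= branch(b, 0, b).
Delete trivial equation branch(7, zero, 0) =?= branch(7, zero, 0).
Decompose cons/2: branch(b, q, b) =?= branch(b, branch(7, q, 3), b),  cons(b, 0) =?= cons(b, 0).
Decompose branch/3: b =?= b,  q =?= branch(7, q, 3),  b =?= b.
Delete trivial equation b =?= b.
Occurs check fails: q occurs in branch(7, q, 3); the equation q =?= branch(7, q, 3) has no finite solution.

NO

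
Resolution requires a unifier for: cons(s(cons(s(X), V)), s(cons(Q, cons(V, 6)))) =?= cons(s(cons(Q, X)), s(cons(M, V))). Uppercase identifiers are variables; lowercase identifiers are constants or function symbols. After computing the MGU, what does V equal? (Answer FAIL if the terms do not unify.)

FAIL

Decompose cons/2: s(cons(s(X), V)) =?= s(cons(Q, X)),  s(cons(Q, cons(V, 6))) =?= s(cons(M, V)).
Decompose s/1: cons(s(X), V) =?= cons(Q, X).
Decompose cons/2: s(X) =?= Q,  V =?= X.
Bind Q := s(X); substituting into the one remaining equation that mentions Q gives: s(cons(s(X), cons(V, 6))) =?= s(cons(M, V)).
Bind V := X; substituting into the remaining equation gives: s(cons(s(X), cons(X, 6))) =?= s(cons(M, X)).
Decompose s/1: cons(s(X), cons(X, 6)) =?= cons(M, X).
Decompose cons/2: s(X) =?= M,  cons(X, 6) =?= X.
Bind M := s(X); no other remaining equation mentions M.
Occurs check fails: X occurs in cons(X, 6); the equation X =?= cons(X, 6) has no finite solution.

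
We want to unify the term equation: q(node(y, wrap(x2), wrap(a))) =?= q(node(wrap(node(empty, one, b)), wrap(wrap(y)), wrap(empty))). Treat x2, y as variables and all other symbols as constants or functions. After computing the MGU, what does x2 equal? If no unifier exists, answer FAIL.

FAIL

Decompose q/1: node(y, wrap(x2), wrap(a)) =?= node(wrap(node(empty, one, b)), wrap(wrap(y)), wrap(empty)).
Decompose node/3: y =?= wrap(node(empty, one, b)),  wrap(x2) =?= wrap(wrap(y)),  wrap(a) =?= wrap(empty).
Bind y := wrap(node(empty, one, b)); substituting into the one remaining equation that mentions y gives: wrap(x2) =?= wrap(wrap(wrap(node(empty, one, b)))).
Decompose wrap/1: x2 =?= wrap(wrap(node(empty, one, b))).
Bind x2 := wrap(wrap(node(empty, one, b))); no other remaining equation mentions x2.
Decompose wrap/1: a =?= empty.
Clash: constants a and empty differ; no unifier exists.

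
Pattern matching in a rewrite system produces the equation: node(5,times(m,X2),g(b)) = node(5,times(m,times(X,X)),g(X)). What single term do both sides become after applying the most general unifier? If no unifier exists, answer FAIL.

node(5,times(m,times(b,b)),g(b))

Decompose node/3: 5 = 5,  times(m,X2) = times(m,times(X,X)),  g(b) = g(X).
Delete trivial equation 5 = 5.
Decompose times/2: m = m,  X2 = times(X,X).
Delete trivial equation m = m.
Bind X2 := times(X,X); no other remaining equation mentions X2.
Decompose g/1: b = X.
Bind X := b. Substituting into the earlier binding gives X2 := times(b,b).
Applying the MGU to either side gives node(5,times(m,times(b,b)),g(b)).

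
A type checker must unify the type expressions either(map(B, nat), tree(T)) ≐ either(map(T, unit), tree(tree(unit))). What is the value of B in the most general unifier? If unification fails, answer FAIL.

Decompose either/2: map(B, nat) ≐ map(T, unit),  tree(T) ≐ tree(tree(unit)).
Decompose map/2: B ≐ T,  nat ≐ unit.
Bind B := T; no other remaining equation mentions B.
Clash: constants nat and unit differ; no unifier exists.

FAIL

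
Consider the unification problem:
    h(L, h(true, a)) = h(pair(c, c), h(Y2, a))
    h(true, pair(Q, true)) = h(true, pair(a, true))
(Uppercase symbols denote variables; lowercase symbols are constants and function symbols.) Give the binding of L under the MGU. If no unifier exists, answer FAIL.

pair(c, c)

Decompose h/2: L = pair(c, c),  h(true, a) = h(Y2, a).
Bind L := pair(c, c); no other remaining equation mentions L.
Decompose h/2: true = Y2,  a = a.
Bind Y2 := true; no other remaining equation mentions Y2.
Delete trivial equation a = a.
Decompose h/2: true = true,  pair(Q, true) = pair(a, true).
Delete trivial equation true = true.
Decompose pair/2: Q = a,  true = true.
Bind Q := a; no other remaining equation mentions Q.
Delete trivial equation true = true.
MGU = { L -> pair(c, c), Y2 -> true, Q -> a }, so L -> pair(c, c).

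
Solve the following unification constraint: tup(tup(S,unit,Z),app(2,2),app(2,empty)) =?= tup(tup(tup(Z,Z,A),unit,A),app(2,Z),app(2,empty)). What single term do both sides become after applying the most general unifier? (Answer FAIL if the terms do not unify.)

Decompose tup/3: tup(S,unit,Z) =?= tup(tup(Z,Z,A),unit,A),  app(2,2) =?= app(2,Z),  app(2,empty) =?= app(2,empty).
Decompose tup/3: S =?= tup(Z,Z,A),  unit =?= unit,  Z =?= A.
Bind S := tup(Z,Z,A); no other remaining equation mentions S.
Delete trivial equation unit =?= unit.
Bind Z := A; substituting into the one remaining equation that mentions Z gives: app(2,2) =?= app(2,A). Substituting into the earlier binding gives S := tup(A,A,A).
Decompose app/2: 2 =?= 2,  2 =?= A.
Delete trivial equation 2 =?= 2.
Bind A := 2; no other remaining equation mentions A. Substituting into the earlier bindings gives S := tup(2,2,2), Z := 2.
Delete trivial equation app(2,empty) =?= app(2,empty).
Applying the MGU to either side gives tup(tup(tup(2,2,2),unit,2),app(2,2),app(2,empty)).

tup(tup(tup(2,2,2),unit,2),app(2,2),app(2,empty))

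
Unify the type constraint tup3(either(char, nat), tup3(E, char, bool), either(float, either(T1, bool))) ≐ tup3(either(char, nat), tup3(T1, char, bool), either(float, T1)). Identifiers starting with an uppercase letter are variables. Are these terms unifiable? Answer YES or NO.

NO

Decompose tup3/3: either(char, nat) ≐ either(char, nat),  tup3(E, char, bool) ≐ tup3(T1, char, bool),  either(float, either(T1, bool)) ≐ either(float, T1).
Delete trivial equation either(char, nat) ≐ either(char, nat).
Decompose tup3/3: E ≐ T1,  char ≐ char,  bool ≐ bool.
Bind E := T1; no other remaining equation mentions E.
Delete trivial equation char ≐ char.
Delete trivial equation bool ≐ bool.
Decompose either/2: float ≐ float,  either(T1, bool) ≐ T1.
Delete trivial equation float ≐ float.
Occurs check fails: T1 occurs in either(T1, bool); the equation T1 ≐ either(T1, bool) has no finite solution.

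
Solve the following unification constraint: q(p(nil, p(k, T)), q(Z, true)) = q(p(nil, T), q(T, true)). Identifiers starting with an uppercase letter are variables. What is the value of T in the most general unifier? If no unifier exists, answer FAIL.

Decompose q/2: p(nil, p(k, T)) = p(nil, T),  q(Z, true) = q(T, true).
Decompose p/2: nil = nil,  p(k, T) = T.
Delete trivial equation nil = nil.
Occurs check fails: T occurs in p(k, T); the equation T = p(k, T) has no finite solution.

FAIL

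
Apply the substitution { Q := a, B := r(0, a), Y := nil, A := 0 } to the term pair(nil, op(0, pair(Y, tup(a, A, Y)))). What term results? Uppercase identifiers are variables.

Replace each occurrence of Y with nil.
Replace each occurrence of A with 0.
Result: pair(nil, op(0, pair(nil, tup(a, 0, nil)))).

pair(nil, op(0, pair(nil, tup(a, 0, nil))))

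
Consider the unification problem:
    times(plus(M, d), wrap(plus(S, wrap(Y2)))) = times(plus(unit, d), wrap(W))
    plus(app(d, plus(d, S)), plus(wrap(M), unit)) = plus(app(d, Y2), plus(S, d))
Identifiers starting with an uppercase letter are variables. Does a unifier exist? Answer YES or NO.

NO

Decompose times/2: plus(M, d) = plus(unit, d),  wrap(plus(S, wrap(Y2))) = wrap(W).
Decompose plus/2: M = unit,  d = d.
Bind M := unit; substituting into the one remaining equation that mentions M gives: plus(app(d, plus(d, S)), plus(wrap(unit), unit)) = plus(app(d, Y2), plus(S, d)).
Delete trivial equation d = d.
Decompose wrap/1: plus(S, wrap(Y2)) = W.
Bind W := plus(S, wrap(Y2)); no other remaining equation mentions W.
Decompose plus/2: app(d, plus(d, S)) = app(d, Y2),  plus(wrap(unit), unit) = plus(S, d).
Decompose app/2: d = d,  plus(d, S) = Y2.
Delete trivial equation d = d.
Bind Y2 := plus(d, S); no other remaining equation mentions Y2. Substituting into the earlier binding gives W := plus(S, wrap(plus(d, S))).
Decompose plus/2: wrap(unit) = S,  unit = d.
Bind S := wrap(unit); no other remaining equation mentions S. Substituting into the earlier bindings gives W := plus(wrap(unit), wrap(plus(d, wrap(unit)))), Y2 := plus(d, wrap(unit)).
Clash: constants unit and d differ; no unifier exists.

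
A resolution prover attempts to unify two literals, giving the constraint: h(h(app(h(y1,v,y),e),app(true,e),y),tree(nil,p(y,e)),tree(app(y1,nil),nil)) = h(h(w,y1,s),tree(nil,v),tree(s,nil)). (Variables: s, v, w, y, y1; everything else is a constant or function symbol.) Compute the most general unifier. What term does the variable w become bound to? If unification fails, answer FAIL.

Decompose h/3: h(app(h(y1,v,y),e),app(true,e),y) = h(w,y1,s),  tree(nil,p(y,e)) = tree(nil,v),  tree(app(y1,nil),nil) = tree(s,nil).
Decompose h/3: app(h(y1,v,y),e) = w,  app(true,e) = y1,  y = s.
Bind w := app(h(y1,v,y),e); no other remaining equation mentions w.
Bind y1 := app(true,e); substituting into the one remaining equation that mentions y1 gives: tree(app(app(true,e),nil),nil) = tree(s,nil). Substituting into the earlier binding gives w := app(h(app(true,e),v,y),e).
Bind y := s; substituting into the one remaining equation that mentions y gives: tree(nil,p(s,e)) = tree(nil,v). Substituting into the earlier binding gives w := app(h(app(true,e),v,s),e).
Decompose tree/2: nil = nil,  p(s,e) = v.
Delete trivial equation nil = nil.
Bind v := p(s,e); no other remaining equation mentions v. Substituting into the earlier binding gives w := app(h(app(true,e),p(s,e),s),e).
Decompose tree/2: app(app(true,e),nil) = s,  nil = nil.
Bind s := app(app(true,e),nil); no other remaining equation mentions s. Substituting into the earlier bindings gives w := app(h(app(true,e),p(app(app(true,e),nil),e),app(app(true,e),nil)),e), y := app(app(true,e),nil), v := p(app(app(true,e),nil),e).
Delete trivial equation nil = nil.
MGU = { w := app(h(app(true,e),p(app(app(true,e),nil),e),app(app(true,e),nil)),e), y1 := app(true,e), y := app(app(true,e),nil), v := p(app(app(true,e),nil),e), s := app(app(true,e),nil) }, so w := app(h(app(true,e),p(app(app(true,e),nil),e),app(app(true,e),nil)),e).

app(h(app(true,e),p(app(app(true,e),nil),e),app(app(true,e),nil)),e)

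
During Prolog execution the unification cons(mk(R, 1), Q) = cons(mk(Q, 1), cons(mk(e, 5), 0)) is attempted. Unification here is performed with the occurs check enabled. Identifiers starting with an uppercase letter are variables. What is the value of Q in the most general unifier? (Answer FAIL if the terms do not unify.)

cons(mk(e, 5), 0)

Decompose cons/2: mk(R, 1) = mk(Q, 1),  Q = cons(mk(e, 5), 0).
Decompose mk/2: R = Q,  1 = 1.
Bind R := Q; no other remaining equation mentions R.
Delete trivial equation 1 = 1.
Bind Q := cons(mk(e, 5), 0). Substituting into the earlier binding gives R := cons(mk(e, 5), 0).
MGU = { R -> cons(mk(e, 5), 0), Q -> cons(mk(e, 5), 0) }, so Q -> cons(mk(e, 5), 0).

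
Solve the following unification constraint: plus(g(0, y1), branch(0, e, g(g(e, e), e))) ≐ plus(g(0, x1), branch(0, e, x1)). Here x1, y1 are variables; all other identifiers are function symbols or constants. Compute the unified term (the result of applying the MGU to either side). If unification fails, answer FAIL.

plus(g(0, g(g(e, e), e)), branch(0, e, g(g(e, e), e)))

Decompose plus/2: g(0, y1) ≐ g(0, x1),  branch(0, e, g(g(e, e), e)) ≐ branch(0, e, x1).
Decompose g/2: 0 ≐ 0,  y1 ≐ x1.
Delete trivial equation 0 ≐ 0.
Bind y1 := x1; no other remaining equation mentions y1.
Decompose branch/3: 0 ≐ 0,  e ≐ e,  g(g(e, e), e) ≐ x1.
Delete trivial equation 0 ≐ 0.
Delete trivial equation e ≐ e.
Bind x1 := g(g(e, e), e). Substituting into the earlier binding gives y1 := g(g(e, e), e).
Applying the MGU to either side gives plus(g(0, g(g(e, e), e)), branch(0, e, g(g(e, e), e))).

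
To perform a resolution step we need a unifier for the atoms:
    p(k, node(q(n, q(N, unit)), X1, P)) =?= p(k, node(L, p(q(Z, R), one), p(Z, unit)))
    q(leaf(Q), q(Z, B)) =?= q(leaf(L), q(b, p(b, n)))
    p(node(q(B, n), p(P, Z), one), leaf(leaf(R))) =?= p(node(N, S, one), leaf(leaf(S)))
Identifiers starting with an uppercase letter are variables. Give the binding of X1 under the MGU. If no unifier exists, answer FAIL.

Decompose p/2: k =?= k,  node(q(n, q(N, unit)), X1, P) =?= node(L, p(q(Z, R), one), p(Z, unit)).
Delete trivial equation k =?= k.
Decompose node/3: q(n, q(N, unit)) =?= L,  X1 =?= p(q(Z, R), one),  P =?= p(Z, unit).
Bind L := q(n, q(N, unit)); substituting into the one remaining equation that mentions L gives: q(leaf(Q), q(Z, B)) =?= q(leaf(q(n, q(N, unit))), q(b, p(b, n))).
Bind X1 := p(q(Z, R), one); no other remaining equation mentions X1.
Bind P := p(Z, unit); substituting into the one remaining equation that mentions P gives: p(node(q(B, n), p(p(Z, unit), Z), one), leaf(leaf(R))) =?= p(node(N, S, one), leaf(leaf(S))).
Decompose q/2: leaf(Q) =?= leaf(q(n, q(N, unit))),  q(Z, B) =?= q(b, p(b, n)).
Decompose leaf/1: Q =?= q(n, q(N, unit)).
Bind Q := q(n, q(N, unit)); no other remaining equation mentions Q.
Decompose q/2: Z =?= b,  B =?= p(b, n).
Bind Z := b; substituting into the one remaining equation that mentions Z gives: p(node(q(B, n), p(p(b, unit), b), one), leaf(leaf(R))) =?= p(node(N, S, one), leaf(leaf(S))). Substituting into the earlier bindings gives X1 := p(q(b, R), one), P := p(b, unit).
Bind B := p(b, n); substituting into the remaining equation gives: p(node(q(p(b, n), n), p(p(b, unit), b), one), leaf(leaf(R))) =?= p(node(N, S, one), leaf(leaf(S))).
Decompose p/2: node(q(p(b, n), n), p(p(b, unit), b), one) =?= node(N, S, one),  leaf(leaf(R)) =?= leaf(leaf(S)).
Decompose node/3: q(p(b, n), n) =?= N,  p(p(b, unit), b) =?= S,  one =?= one.
Bind N := q(p(b, n), n); no other remaining equation mentions N. Substituting into the earlier bindings gives L := q(n, q(q(p(b, n), n), unit)), Q := q(n, q(q(p(b, n), n), unit)).
Bind S := p(p(b, unit), b); substituting into the one remaining equation that mentions S gives: leaf(leaf(R)) =?= leaf(leaf(p(p(b, unit), b))).
Delete trivial equation one =?= one.
Decompose leaf/1: leaf(R) =?= leaf(p(p(b, unit), b)).
Decompose leaf/1: R =?= p(p(b, unit), b).
Bind R := p(p(b, unit), b). Substituting into the earlier binding gives X1 := p(q(b, p(p(b, unit), b)), one).
MGU = { L -> q(n, q(q(p(b, n), n), unit)), X1 -> p(q(b, p(p(b, unit), b)), one), P -> p(b, unit), Q -> q(n, q(q(p(b, n), n), unit)), Z -> b, B -> p(b, n), N -> q(p(b, n), n), S -> p(p(b, unit), b), R -> p(p(b, unit), b) }, so X1 -> p(q(b, p(p(b, unit), b)), one).

p(q(b, p(p(b, unit), b)), one)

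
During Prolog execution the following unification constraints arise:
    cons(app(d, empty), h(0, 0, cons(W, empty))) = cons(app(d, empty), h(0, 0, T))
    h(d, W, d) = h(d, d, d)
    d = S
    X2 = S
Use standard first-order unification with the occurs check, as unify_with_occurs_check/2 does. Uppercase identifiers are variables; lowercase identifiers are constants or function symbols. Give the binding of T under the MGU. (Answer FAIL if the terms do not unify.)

Decompose cons/2: app(d, empty) = app(d, empty),  h(0, 0, cons(W, empty)) = h(0, 0, T).
Delete trivial equation app(d, empty) = app(d, empty).
Decompose h/3: 0 = 0,  0 = 0,  cons(W, empty) = T.
Delete trivial equation 0 = 0.
Delete trivial equation 0 = 0.
Bind T := cons(W, empty); no other remaining equation mentions T.
Decompose h/3: d = d,  W = d,  d = d.
Delete trivial equation d = d.
Bind W := d; no other remaining equation mentions W. Substituting into the earlier binding gives T := cons(d, empty).
Delete trivial equation d = d.
Bind S := d; substituting into the remaining equation gives: X2 = d.
Bind X2 := d.
MGU = { T = cons(d, empty), W = d, S = d, X2 = d }, so T = cons(d, empty).

cons(d, empty)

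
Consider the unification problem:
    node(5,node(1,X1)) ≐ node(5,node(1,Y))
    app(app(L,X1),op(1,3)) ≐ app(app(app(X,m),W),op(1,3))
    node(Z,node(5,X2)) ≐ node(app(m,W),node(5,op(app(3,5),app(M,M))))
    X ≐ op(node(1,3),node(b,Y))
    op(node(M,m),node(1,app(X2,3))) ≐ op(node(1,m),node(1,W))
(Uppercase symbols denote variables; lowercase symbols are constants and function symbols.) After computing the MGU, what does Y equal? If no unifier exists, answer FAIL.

Decompose node/2: 5 ≐ 5,  node(1,X1) ≐ node(1,Y).
Delete trivial equation 5 ≐ 5.
Decompose node/2: 1 ≐ 1,  X1 ≐ Y.
Delete trivial equation 1 ≐ 1.
Bind X1 := Y; substituting into the one remaining equation that mentions X1 gives: app(app(L,Y),op(1,3)) ≐ app(app(app(X,m),W),op(1,3)).
Decompose app/2: app(L,Y) ≐ app(app(X,m),W),  op(1,3) ≐ op(1,3).
Decompose app/2: L ≐ app(X,m),  Y ≐ W.
Bind L := app(X,m); no other remaining equation mentions L.
Bind Y := W; substituting into the one remaining equation that mentions Y gives: X ≐ op(node(1,3),node(b,W)). Substituting into the earlier binding gives X1 := W.
Delete trivial equation op(1,3) ≐ op(1,3).
Decompose node/2: Z ≐ app(m,W),  node(5,X2) ≐ node(5,op(app(3,5),app(M,M))).
Bind Z := app(m,W); no other remaining equation mentions Z.
Decompose node/2: 5 ≐ 5,  X2 ≐ op(app(3,5),app(M,M)).
Delete trivial equation 5 ≐ 5.
Bind X2 := op(app(3,5),app(M,M)); substituting into the one remaining equation that mentions X2 gives: op(node(M,m),node(1,app(op(app(3,5),app(M,M)),3))) ≐ op(node(1,m),node(1,W)).
Bind X := op(node(1,3),node(b,W)); no other remaining equation mentions X. Substituting into the earlier binding gives L := app(op(node(1,3),node(b,W)),m).
Decompose op/2: node(M,m) ≐ node(1,m),  node(1,app(op(app(3,5),app(M,M)),3)) ≐ node(1,W).
Decompose node/2: M ≐ 1,  m ≐ m.
Bind M := 1; substituting into the one remaining equation that mentions M gives: node(1,app(op(app(3,5),app(1,1)),3)) ≐ node(1,W). Substituting into the earlier binding gives X2 := op(app(3,5),app(1,1)).
Delete trivial equation m ≐ m.
Decompose node/2: 1 ≐ 1,  app(op(app(3,5),app(1,1)),3) ≐ W.
Delete trivial equation 1 ≐ 1.
Bind W := app(op(app(3,5),app(1,1)),3). Substituting into the earlier bindings gives X1 := app(op(app(3,5),app(1,1)),3), L := app(op(node(1,3),node(b,app(op(app(3,5),app(1,1)),3))),m), Y := app(op(app(3,5),app(1,1)),3), Z := app(m,app(op(app(3,5),app(1,1)),3)), X := op(node(1,3),node(b,app(op(app(3,5),app(1,1)),3))).
MGU = { X1 ↦ app(op(app(3,5),app(1,1)),3), L ↦ app(op(node(1,3),node(b,app(op(app(3,5),app(1,1)),3))),m), Y ↦ app(op(app(3,5),app(1,1)),3), Z ↦ app(m,app(op(app(3,5),app(1,1)),3)), X2 ↦ op(app(3,5),app(1,1)), X ↦ op(node(1,3),node(b,app(op(app(3,5),app(1,1)),3))), M ↦ 1, W ↦ app(op(app(3,5),app(1,1)),3) }, so Y ↦ app(op(app(3,5),app(1,1)),3).

app(op(app(3,5),app(1,1)),3)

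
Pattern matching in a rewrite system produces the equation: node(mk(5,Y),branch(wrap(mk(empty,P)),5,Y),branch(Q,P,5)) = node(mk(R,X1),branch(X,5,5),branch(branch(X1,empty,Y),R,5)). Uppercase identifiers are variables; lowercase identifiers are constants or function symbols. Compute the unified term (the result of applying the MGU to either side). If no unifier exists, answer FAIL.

node(mk(5,5),branch(wrap(mk(empty,5)),5,5),branch(branch(5,empty,5),5,5))

Decompose node/3: mk(5,Y) = mk(R,X1),  branch(wrap(mk(empty,P)),5,Y) = branch(X,5,5),  branch(Q,P,5) = branch(branch(X1,empty,Y),R,5).
Decompose mk/2: 5 = R,  Y = X1.
Bind R := 5; substituting into the one remaining equation that mentions R gives: branch(Q,P,5) = branch(branch(X1,empty,Y),5,5).
Bind Y := X1; substituting into the remaining equations gives: branch(wrap(mk(empty,P)),5,X1) = branch(X,5,5),  branch(Q,P,5) = branch(branch(X1,empty,X1),5,5).
Decompose branch/3: wrap(mk(empty,P)) = X,  5 = 5,  X1 = 5.
Bind X := wrap(mk(empty,P)); no other remaining equation mentions X.
Delete trivial equation 5 = 5.
Bind X1 := 5; substituting into the remaining equation gives: branch(Q,P,5) = branch(branch(5,empty,5),5,5). Substituting into the earlier binding gives Y := 5.
Decompose branch/3: Q = branch(5,empty,5),  P = 5,  5 = 5.
Bind Q := branch(5,empty,5); no other remaining equation mentions Q.
Bind P := 5; no other remaining equation mentions P. Substituting into the earlier binding gives X := wrap(mk(empty,5)).
Delete trivial equation 5 = 5.
Applying the MGU to either side gives node(mk(5,5),branch(wrap(mk(empty,5)),5,5),branch(branch(5,empty,5),5,5)).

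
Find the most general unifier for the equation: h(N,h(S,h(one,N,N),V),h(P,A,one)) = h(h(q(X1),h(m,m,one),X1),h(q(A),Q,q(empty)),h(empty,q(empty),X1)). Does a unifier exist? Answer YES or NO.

YES

Decompose h/3: N = h(q(X1),h(m,m,one),X1),  h(S,h(one,N,N),V) = h(q(A),Q,q(empty)),  h(P,A,one) = h(empty,q(empty),X1).
Bind N := h(q(X1),h(m,m,one),X1); substituting into the one remaining equation that mentions N gives: h(S,h(one,h(q(X1),h(m,m,one),X1),h(q(X1),h(m,m,one),X1)),V) = h(q(A),Q,q(empty)).
Decompose h/3: S = q(A),  h(one,h(q(X1),h(m,m,one),X1),h(q(X1),h(m,m,one),X1)) = Q,  V = q(empty).
Bind S := q(A); no other remaining equation mentions S.
Bind Q := h(one,h(q(X1),h(m,m,one),X1),h(q(X1),h(m,m,one),X1)); no other remaining equation mentions Q.
Bind V := q(empty); no other remaining equation mentions V.
Decompose h/3: P = empty,  A = q(empty),  one = X1.
Bind P := empty; no other remaining equation mentions P.
Bind A := q(empty); no other remaining equation mentions A. Substituting into the earlier binding gives S := q(q(empty)).
Bind X1 := one. Substituting into the earlier bindings gives N := h(q(one),h(m,m,one),one), Q := h(one,h(q(one),h(m,m,one),one),h(q(one),h(m,m,one),one)).
No equations remain and no clash or occurs-check failure arose, so a unifier exists.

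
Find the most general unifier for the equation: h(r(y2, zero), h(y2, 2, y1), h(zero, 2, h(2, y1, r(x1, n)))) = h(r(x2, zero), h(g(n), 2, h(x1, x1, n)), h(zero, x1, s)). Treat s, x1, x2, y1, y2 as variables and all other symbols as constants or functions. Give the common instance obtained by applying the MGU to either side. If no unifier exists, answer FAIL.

h(r(g(n), zero), h(g(n), 2, h(2, 2, n)), h(zero, 2, h(2, h(2, 2, n), r(2, n))))

Decompose h/3: r(y2, zero) = r(x2, zero),  h(y2, 2, y1) = h(g(n), 2, h(x1, x1, n)),  h(zero, 2, h(2, y1, r(x1, n))) = h(zero, x1, s).
Decompose r/2: y2 = x2,  zero = zero.
Bind y2 := x2; substituting into the one remaining equation that mentions y2 gives: h(x2, 2, y1) = h(g(n), 2, h(x1, x1, n)).
Delete trivial equation zero = zero.
Decompose h/3: x2 = g(n),  2 = 2,  y1 = h(x1, x1, n).
Bind x2 := g(n); no other remaining equation mentions x2. Substituting into the earlier binding gives y2 := g(n).
Delete trivial equation 2 = 2.
Bind y1 := h(x1, x1, n); substituting into the remaining equation gives: h(zero, 2, h(2, h(x1, x1, n), r(x1, n))) = h(zero, x1, s).
Decompose h/3: zero = zero,  2 = x1,  h(2, h(x1, x1, n), r(x1, n)) = s.
Delete trivial equation zero = zero.
Bind x1 := 2; substituting into the remaining equation gives: h(2, h(2, 2, n), r(2, n)) = s. Substituting into the earlier binding gives y1 := h(2, 2, n).
Bind s := h(2, h(2, 2, n), r(2, n)).
Applying the MGU to either side gives h(r(g(n), zero), h(g(n), 2, h(2, 2, n)), h(zero, 2, h(2, h(2, 2, n), r(2, n)))).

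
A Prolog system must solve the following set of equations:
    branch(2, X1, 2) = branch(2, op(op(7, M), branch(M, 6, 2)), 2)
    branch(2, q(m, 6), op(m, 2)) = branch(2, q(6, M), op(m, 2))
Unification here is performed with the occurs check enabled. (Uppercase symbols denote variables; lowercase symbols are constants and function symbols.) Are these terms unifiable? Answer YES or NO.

Decompose branch/3: 2 = 2,  X1 = op(op(7, M), branch(M, 6, 2)),  2 = 2.
Delete trivial equation 2 = 2.
Bind X1 := op(op(7, M), branch(M, 6, 2)); no other remaining equation mentions X1.
Delete trivial equation 2 = 2.
Decompose branch/3: 2 = 2,  q(m, 6) = q(6, M),  op(m, 2) = op(m, 2).
Delete trivial equation 2 = 2.
Decompose q/2: m = 6,  6 = M.
Clash: constants m and 6 differ; no unifier exists.

NO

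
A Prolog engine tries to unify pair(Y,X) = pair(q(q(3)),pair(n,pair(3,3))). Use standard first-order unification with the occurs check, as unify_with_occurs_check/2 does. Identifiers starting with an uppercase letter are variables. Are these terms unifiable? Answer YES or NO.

YES

Decompose pair/2: Y = q(q(3)),  X = pair(n,pair(3,3)).
Bind Y := q(q(3)); no other remaining equation mentions Y.
Bind X := pair(n,pair(3,3)).
No equations remain and no clash or occurs-check failure arose, so a unifier exists.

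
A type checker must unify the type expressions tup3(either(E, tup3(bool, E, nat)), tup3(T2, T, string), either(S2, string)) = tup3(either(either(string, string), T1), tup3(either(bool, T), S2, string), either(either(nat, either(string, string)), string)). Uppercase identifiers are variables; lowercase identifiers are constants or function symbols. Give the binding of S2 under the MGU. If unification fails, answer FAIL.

Decompose tup3/3: either(E, tup3(bool, E, nat)) = either(either(string, string), T1),  tup3(T2, T, string) = tup3(either(bool, T), S2, string),  either(S2, string) = either(either(nat, either(string, string)), string).
Decompose either/2: E = either(string, string),  tup3(bool, E, nat) = T1.
Bind E := either(string, string); substituting into the one remaining equation that mentions E gives: tup3(bool, either(string, string), nat) = T1.
Bind T1 := tup3(bool, either(string, string), nat); no other remaining equation mentions T1.
Decompose tup3/3: T2 = either(bool, T),  T = S2,  string = string.
Bind T2 := either(bool, T); no other remaining equation mentions T2.
Bind T := S2; no other remaining equation mentions T. Substituting into the earlier binding gives T2 := either(bool, S2).
Delete trivial equation string = string.
Decompose either/2: S2 = either(nat, either(string, string)),  string = string.
Bind S2 := either(nat, either(string, string)); no other remaining equation mentions S2. Substituting into the earlier bindings gives T2 := either(bool, either(nat, either(string, string))), T := either(nat, either(string, string)).
Delete trivial equation string = string.
MGU = { E ↦ either(string, string), T1 ↦ tup3(bool, either(string, string), nat), T2 ↦ either(bool, either(nat, either(string, string))), T ↦ either(nat, either(string, string)), S2 ↦ either(nat, either(string, string)) }, so S2 ↦ either(nat, either(string, string)).

either(nat, either(string, string))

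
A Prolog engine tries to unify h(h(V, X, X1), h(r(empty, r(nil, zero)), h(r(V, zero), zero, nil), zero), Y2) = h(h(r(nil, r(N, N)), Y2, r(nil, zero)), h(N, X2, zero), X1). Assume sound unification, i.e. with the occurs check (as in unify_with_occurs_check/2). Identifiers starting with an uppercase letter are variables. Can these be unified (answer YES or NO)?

YES

Decompose h/3: h(V, X, X1) = h(r(nil, r(N, N)), Y2, r(nil, zero)),  h(r(empty, r(nil, zero)), h(r(V, zero), zero, nil), zero) = h(N, X2, zero),  Y2 = X1.
Decompose h/3: V = r(nil, r(N, N)),  X = Y2,  X1 = r(nil, zero).
Bind V := r(nil, r(N, N)); substituting into the one remaining equation that mentions V gives: h(r(empty, r(nil, zero)), h(r(r(nil, r(N, N)), zero), zero, nil), zero) = h(N, X2, zero).
Bind X := Y2; no other remaining equation mentions X.
Bind X1 := r(nil, zero); substituting into the one remaining equation that mentions X1 gives: Y2 = r(nil, zero).
Decompose h/3: r(empty, r(nil, zero)) = N,  h(r(r(nil, r(N, N)), zero), zero, nil) = X2,  zero = zero.
Bind N := r(empty, r(nil, zero)); substituting into the one remaining equation that mentions N gives: h(r(r(nil, r(r(empty, r(nil, zero)), r(empty, r(nil, zero)))), zero), zero, nil) = X2. Substituting into the earlier binding gives V := r(nil, r(r(empty, r(nil, zero)), r(empty, r(nil, zero)))).
Bind X2 := h(r(r(nil, r(r(empty, r(nil, zero)), r(empty, r(nil, zero)))), zero), zero, nil); no other remaining equation mentions X2.
Delete trivial equation zero = zero.
Bind Y2 := r(nil, zero). Substituting into the earlier binding gives X := r(nil, zero).
No equations remain and no clash or occurs-check failure arose, so a unifier exists.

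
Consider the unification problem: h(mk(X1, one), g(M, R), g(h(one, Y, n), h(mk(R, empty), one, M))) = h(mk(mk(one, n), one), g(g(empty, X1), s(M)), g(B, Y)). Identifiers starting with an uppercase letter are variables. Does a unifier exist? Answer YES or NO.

YES

Decompose h/3: mk(X1, one) = mk(mk(one, n), one),  g(M, R) = g(g(empty, X1), s(M)),  g(h(one, Y, n), h(mk(R, empty), one, M)) = g(B, Y).
Decompose mk/2: X1 = mk(one, n),  one = one.
Bind X1 := mk(one, n); substituting into the one remaining equation that mentions X1 gives: g(M, R) = g(g(empty, mk(one, n)), s(M)).
Delete trivial equation one = one.
Decompose g/2: M = g(empty, mk(one, n)),  R = s(M).
Bind M := g(empty, mk(one, n)); substituting into the remaining equations gives: R = s(g(empty, mk(one, n))),  g(h(one, Y, n), h(mk(R, empty), one, g(empty, mk(one, n)))) = g(B, Y).
Bind R := s(g(empty, mk(one, n))); substituting into the remaining equation gives: g(h(one, Y, n), h(mk(s(g(empty, mk(one, n))), empty), one, g(empty, mk(one, n)))) = g(B, Y).
Decompose g/2: h(one, Y, n) = B,  h(mk(s(g(empty, mk(one, n))), empty), one, g(empty, mk(one, n))) = Y.
Bind B := h(one, Y, n); no other remaining equation mentions B.
Bind Y := h(mk(s(g(empty, mk(one, n))), empty), one, g(empty, mk(one, n))). Substituting into the earlier binding gives B := h(one, h(mk(s(g(empty, mk(one, n))), empty), one, g(empty, mk(one, n))), n).
No equations remain and no clash or occurs-check failure arose, so a unifier exists.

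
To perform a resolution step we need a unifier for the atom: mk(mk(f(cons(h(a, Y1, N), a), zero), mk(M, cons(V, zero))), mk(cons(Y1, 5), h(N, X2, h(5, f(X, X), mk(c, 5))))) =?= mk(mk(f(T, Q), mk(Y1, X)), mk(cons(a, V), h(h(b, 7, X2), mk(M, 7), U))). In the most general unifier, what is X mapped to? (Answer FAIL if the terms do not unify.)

cons(5, zero)

Decompose mk/2: mk(f(cons(h(a, Y1, N), a), zero), mk(M, cons(V, zero))) =?= mk(f(T, Q), mk(Y1, X)),  mk(cons(Y1, 5), h(N, X2, h(5, f(X, X), mk(c, 5)))) =?= mk(cons(a, V), h(h(b, 7, X2), mk(M, 7), U)).
Decompose mk/2: f(cons(h(a, Y1, N), a), zero) =?= f(T, Q),  mk(M, cons(V, zero)) =?= mk(Y1, X).
Decompose f/2: cons(h(a, Y1, N), a) =?= T,  zero =?= Q.
Bind T := cons(h(a, Y1, N), a); no other remaining equation mentions T.
Bind Q := zero; no other remaining equation mentions Q.
Decompose mk/2: M =?= Y1,  cons(V, zero) =?= X.
Bind M := Y1; substituting into the one remaining equation that mentions M gives: mk(cons(Y1, 5), h(N, X2, h(5, f(X, X), mk(c, 5)))) =?= mk(cons(a, V), h(h(b, 7, X2), mk(Y1, 7), U)).
Bind X := cons(V, zero); substituting into the remaining equation gives: mk(cons(Y1, 5), h(N, X2, h(5, f(cons(V, zero), cons(V, zero)), mk(c, 5)))) =?= mk(cons(a, V), h(h(b, 7, X2), mk(Y1, 7), U)).
Decompose mk/2: cons(Y1, 5) =?= cons(a, V),  h(N, X2, h(5, f(cons(V, zero), cons(V, zero)), mk(c, 5))) =?= h(h(b, 7, X2), mk(Y1, 7), U).
Decompose cons/2: Y1 =?= a,  5 =?= V.
Bind Y1 := a; substituting into the one remaining equation that mentions Y1 gives: h(N, X2, h(5, f(cons(V, zero), cons(V, zero)), mk(c, 5))) =?= h(h(b, 7, X2), mk(a, 7), U). Substituting into the earlier bindings gives T := cons(h(a, a, N), a), M := a.
Bind V := 5; substituting into the remaining equation gives: h(N, X2, h(5, f(cons(5, zero), cons(5, zero)), mk(c, 5))) =?= h(h(b, 7, X2), mk(a, 7), U). Substituting into the earlier binding gives X := cons(5, zero).
Decompose h/3: N =?= h(b, 7, X2),  X2 =?= mk(a, 7),  h(5, f(cons(5, zero), cons(5, zero)), mk(c, 5)) =?= U.
Bind N := h(b, 7, X2); no other remaining equation mentions N. Substituting into the earlier binding gives T := cons(h(a, a, h(b, 7, X2)), a).
Bind X2 := mk(a, 7); no other remaining equation mentions X2. Substituting into the earlier bindings gives T := cons(h(a, a, h(b, 7, mk(a, 7))), a), N := h(b, 7, mk(a, 7)).
Bind U := h(5, f(cons(5, zero), cons(5, zero)), mk(c, 5)).
MGU = { T -> cons(h(a, a, h(b, 7, mk(a, 7))), a), Q -> zero, M -> a, X -> cons(5, zero), Y1 -> a, V -> 5, N -> h(b, 7, mk(a, 7)), X2 -> mk(a, 7), U -> h(5, f(cons(5, zero), cons(5, zero)), mk(c, 5)) }, so X -> cons(5, zero).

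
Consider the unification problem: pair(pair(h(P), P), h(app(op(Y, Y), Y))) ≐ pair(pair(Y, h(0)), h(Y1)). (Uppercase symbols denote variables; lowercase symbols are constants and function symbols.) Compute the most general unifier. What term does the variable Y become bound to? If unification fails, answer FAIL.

h(h(0))

Decompose pair/2: pair(h(P), P) ≐ pair(Y, h(0)),  h(app(op(Y, Y), Y)) ≐ h(Y1).
Decompose pair/2: h(P) ≐ Y,  P ≐ h(0).
Bind Y := h(P); substituting into the one remaining equation that mentions Y gives: h(app(op(h(P), h(P)), h(P))) ≐ h(Y1).
Bind P := h(0); substituting into the remaining equation gives: h(app(op(h(h(0)), h(h(0))), h(h(0)))) ≐ h(Y1). Substituting into the earlier binding gives Y := h(h(0)).
Decompose h/1: app(op(h(h(0)), h(h(0))), h(h(0))) ≐ Y1.
Bind Y1 := app(op(h(h(0)), h(h(0))), h(h(0))).
MGU = { Y ↦ h(h(0)), P ↦ h(0), Y1 ↦ app(op(h(h(0)), h(h(0))), h(h(0))) }, so Y ↦ h(h(0)).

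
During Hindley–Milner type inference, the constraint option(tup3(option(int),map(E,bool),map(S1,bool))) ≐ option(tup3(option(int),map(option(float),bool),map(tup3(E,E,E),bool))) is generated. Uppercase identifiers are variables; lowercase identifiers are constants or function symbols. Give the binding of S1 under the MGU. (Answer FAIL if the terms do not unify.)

Decompose option/1: tup3(option(int),map(E,bool),map(S1,bool)) ≐ tup3(option(int),map(option(float),bool),map(tup3(E,E,E),bool)).
Decompose tup3/3: option(int) ≐ option(int),  map(E,bool) ≐ map(option(float),bool),  map(S1,bool) ≐ map(tup3(E,E,E),bool).
Delete trivial equation option(int) ≐ option(int).
Decompose map/2: E ≐ option(float),  bool ≐ bool.
Bind E := option(float); substituting into the one remaining equation that mentions E gives: map(S1,bool) ≐ map(tup3(option(float),option(float),option(float)),bool).
Delete trivial equation bool ≐ bool.
Decompose map/2: S1 ≐ tup3(option(float),option(float),option(float)),  bool ≐ bool.
Bind S1 := tup3(option(float),option(float),option(float)); no other remaining equation mentions S1.
Delete trivial equation bool ≐ bool.
MGU = { E ↦ option(float), S1 ↦ tup3(option(float),option(float),option(float)) }, so S1 ↦ tup3(option(float),option(float),option(float)).

tup3(option(float),option(float),option(float))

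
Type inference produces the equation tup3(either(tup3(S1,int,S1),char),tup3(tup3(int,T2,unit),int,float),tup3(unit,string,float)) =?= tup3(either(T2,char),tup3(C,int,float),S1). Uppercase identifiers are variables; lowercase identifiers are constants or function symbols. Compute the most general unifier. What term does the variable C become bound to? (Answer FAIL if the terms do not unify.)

tup3(int,tup3(tup3(unit,string,float),int,tup3(unit,string,float)),unit)

Decompose tup3/3: either(tup3(S1,int,S1),char) =?= either(T2,char),  tup3(tup3(int,T2,unit),int,float) =?= tup3(C,int,float),  tup3(unit,string,float) =?= S1.
Decompose either/2: tup3(S1,int,S1) =?= T2,  char =?= char.
Bind T2 := tup3(S1,int,S1); substituting into the one remaining equation that mentions T2 gives: tup3(tup3(int,tup3(S1,int,S1),unit),int,float) =?= tup3(C,int,float).
Delete trivial equation char =?= char.
Decompose tup3/3: tup3(int,tup3(S1,int,S1),unit) =?= C,  int =?= int,  float =?= float.
Bind C := tup3(int,tup3(S1,int,S1),unit); no other remaining equation mentions C.
Delete trivial equation int =?= int.
Delete trivial equation float =?= float.
Bind S1 := tup3(unit,string,float). Substituting into the earlier bindings gives T2 := tup3(tup3(unit,string,float),int,tup3(unit,string,float)), C := tup3(int,tup3(tup3(unit,string,float),int,tup3(unit,string,float)),unit).
MGU = { T2 -> tup3(tup3(unit,string,float),int,tup3(unit,string,float)), C -> tup3(int,tup3(tup3(unit,string,float),int,tup3(unit,string,float)),unit), S1 -> tup3(unit,string,float) }, so C -> tup3(int,tup3(tup3(unit,string,float),int,tup3(unit,string,float)),unit).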